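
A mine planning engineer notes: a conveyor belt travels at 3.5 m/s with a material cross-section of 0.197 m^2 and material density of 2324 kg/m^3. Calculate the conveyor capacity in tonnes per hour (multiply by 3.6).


Volumetric flow = speed * area
= 3.5 * 0.197 = 0.6895 m^3/s
Mass flow = volumetric * density
= 0.6895 * 2324 = 1602.398 kg/s
Convert to t/h: multiply by 3.6
Capacity = 1602.398 * 3.6
= 5768.6328 t/h

5768.6328 t/h


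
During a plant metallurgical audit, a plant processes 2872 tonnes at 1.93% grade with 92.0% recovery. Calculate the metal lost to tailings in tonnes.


Total metal in feed:
= 2872 * 1.93 / 100 = 55.4296 tonnes
Metal recovered:
= 55.4296 * 92.0 / 100 = 50.995232 tonnes
Metal lost to tailings:
= 55.4296 - 50.995232
= 4.4344 tonnes

4.4344 tonnes


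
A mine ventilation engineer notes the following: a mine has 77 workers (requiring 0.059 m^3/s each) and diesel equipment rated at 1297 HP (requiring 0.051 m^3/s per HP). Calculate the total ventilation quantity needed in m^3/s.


70.69 m^3/s

Airflow for workers:
Q_people = 77 * 0.059 = 4.543 m^3/s
Airflow for diesel equipment:
Q_diesel = 1297 * 0.051 = 66.147 m^3/s
Total ventilation:
Q_total = 4.543 + 66.147
= 70.69 m^3/s


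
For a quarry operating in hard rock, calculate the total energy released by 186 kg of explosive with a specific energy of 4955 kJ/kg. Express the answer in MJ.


Energy = mass * specific_energy / 1000
= 186 * 4955 / 1000
= 921630 / 1000
= 921.63 MJ

921.63 MJ


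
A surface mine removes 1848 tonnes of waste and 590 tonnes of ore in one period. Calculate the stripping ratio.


3.1322

Stripping ratio = waste tonnage / ore tonnage
= 1848 / 590
= 3.1322


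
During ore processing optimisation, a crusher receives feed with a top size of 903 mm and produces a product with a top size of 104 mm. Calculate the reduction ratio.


Reduction ratio = feed size / product size
= 903 / 104
= 8.6827

8.6827


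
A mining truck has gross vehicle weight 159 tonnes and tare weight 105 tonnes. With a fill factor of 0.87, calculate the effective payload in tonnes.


46.98 tonnes

Maximum payload = gross - tare
= 159 - 105 = 54 tonnes
Effective payload = max payload * fill factor
= 54 * 0.87
= 46.98 tonnes


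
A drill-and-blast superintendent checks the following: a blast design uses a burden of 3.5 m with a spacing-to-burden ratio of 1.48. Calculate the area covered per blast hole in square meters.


First, find the spacing:
Spacing = burden * ratio = 3.5 * 1.48
= 5.18 m
Then, calculate the area:
Area = burden * spacing = 3.5 * 5.18
= 18.13 m^2

18.13 m^2


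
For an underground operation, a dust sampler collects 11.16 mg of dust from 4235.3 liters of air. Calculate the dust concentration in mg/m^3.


2.635 mg/m^3

Convert liters to m^3: 1 m^3 = 1000 L
Concentration = mass / volume * 1000
= 11.16 / 4235.3 * 1000
= 0.00263499634 * 1000
= 2.635 mg/m^3


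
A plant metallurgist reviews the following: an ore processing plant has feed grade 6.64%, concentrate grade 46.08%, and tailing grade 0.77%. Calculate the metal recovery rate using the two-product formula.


Using the two-product formula:
R = 100 * c * (f - t) / (f * (c - t))
Numerator = 100 * 46.08 * (6.64 - 0.77)
= 100 * 46.08 * 5.87
= 27048.96
Denominator = 6.64 * (46.08 - 0.77)
= 6.64 * 45.31
= 300.8584
R = 27048.96 / 300.8584
= 89.9059%

89.9059%


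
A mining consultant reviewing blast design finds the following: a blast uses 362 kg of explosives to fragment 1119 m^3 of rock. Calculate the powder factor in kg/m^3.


0.3235 kg/m^3

Powder factor = explosive mass / rock volume
= 362 / 1119
= 0.3235 kg/m^3


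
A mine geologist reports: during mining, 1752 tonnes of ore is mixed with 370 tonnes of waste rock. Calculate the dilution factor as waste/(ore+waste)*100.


17.4364%

Total material = ore + waste
= 1752 + 370 = 2122 tonnes
Dilution = waste / total * 100
= 370 / 2122 * 100
= 0.1743638077 * 100
= 17.4364%


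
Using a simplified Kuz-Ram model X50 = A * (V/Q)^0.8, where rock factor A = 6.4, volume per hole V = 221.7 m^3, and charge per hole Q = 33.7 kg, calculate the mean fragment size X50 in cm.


Compute V/Q:
V/Q = 221.7 / 33.7 = 6.578635015
Raise to the power 0.8:
(V/Q)^0.8 = 6.578635015^0.8 = 4.51344998
Multiply by A:
X50 = 6.4 * 4.51344998
= 28.8861 cm

28.8861 cm


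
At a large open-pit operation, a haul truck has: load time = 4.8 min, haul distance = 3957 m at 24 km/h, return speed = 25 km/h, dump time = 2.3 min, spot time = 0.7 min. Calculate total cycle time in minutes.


Convert haul speed to m/min: 24 * 1000/60 = 400 m/min
Haul time = 3957 / 400 = 9.8925 min
Convert return speed to m/min: 25 * 1000/60 = 416.6666667 m/min
Return time = 3957 / 416.6666667 = 9.4968 min
Total cycle time:
= 4.8 + 9.8925 + 2.3 + 9.4968 + 0.7
= 27.1893 min

27.1893 min


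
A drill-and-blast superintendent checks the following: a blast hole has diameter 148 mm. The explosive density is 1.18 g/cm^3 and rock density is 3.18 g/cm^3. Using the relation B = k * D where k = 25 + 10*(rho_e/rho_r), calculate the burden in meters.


First, compute k:
rho_e / rho_r = 1.18 / 3.18 = 0.3710691824
k = 25 + 10 * 0.3710691824 = 28.71069182
Then, compute burden:
B = k * D / 1000 = 28.71069182 * 148 / 1000
= 4249.18239 / 1000
= 4.2492 m

4.2492 m


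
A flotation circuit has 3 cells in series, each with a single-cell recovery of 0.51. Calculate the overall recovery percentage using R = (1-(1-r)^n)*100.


Complement of single-cell recovery:
1 - r = 1 - 0.51 = 0.49
Raise to power n:
(1 - r)^3 = 0.49^3 = 0.117649
Overall recovery:
R = (1 - 0.117649) * 100
= 88.2351%

88.2351%


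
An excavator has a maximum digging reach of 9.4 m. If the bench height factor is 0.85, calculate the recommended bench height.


7.99 m

Bench height = reach * factor
= 9.4 * 0.85
= 7.99 m


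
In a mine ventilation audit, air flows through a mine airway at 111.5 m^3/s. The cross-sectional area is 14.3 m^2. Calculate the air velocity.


Velocity = flow rate / cross-sectional area
= 111.5 / 14.3
= 7.7972 m/s

7.7972 m/s


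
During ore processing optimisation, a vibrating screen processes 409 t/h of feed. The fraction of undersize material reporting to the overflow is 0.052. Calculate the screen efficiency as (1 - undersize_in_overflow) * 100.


Screen efficiency = (1 - fraction of undersize in overflow) * 100
= (1 - 0.052) * 100
= 0.948 * 100
= 94.8%

94.8%


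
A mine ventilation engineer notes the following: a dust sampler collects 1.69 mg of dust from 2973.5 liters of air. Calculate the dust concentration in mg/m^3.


Convert liters to m^3: 1 m^3 = 1000 L
Concentration = mass / volume * 1000
= 1.69 / 2973.5 * 1000
= 0.0005683537918 * 1000
= 0.5684 mg/m^3

0.5684 mg/m^3


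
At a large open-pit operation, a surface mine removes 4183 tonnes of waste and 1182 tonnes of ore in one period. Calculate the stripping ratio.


3.5389

Stripping ratio = waste tonnage / ore tonnage
= 4183 / 1182
= 3.5389


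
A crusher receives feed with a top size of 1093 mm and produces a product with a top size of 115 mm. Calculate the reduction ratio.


Reduction ratio = feed size / product size
= 1093 / 115
= 9.5043

9.5043


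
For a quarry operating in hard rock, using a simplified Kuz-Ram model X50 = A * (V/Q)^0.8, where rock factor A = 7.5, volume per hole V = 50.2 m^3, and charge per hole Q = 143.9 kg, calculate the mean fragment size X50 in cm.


Compute V/Q:
V/Q = 50.2 / 143.9 = 0.3488533704
Raise to the power 0.8:
(V/Q)^0.8 = 0.3488533704^0.8 = 0.430639972
Multiply by A:
X50 = 7.5 * 0.430639972
= 3.2298 cm

3.2298 cm


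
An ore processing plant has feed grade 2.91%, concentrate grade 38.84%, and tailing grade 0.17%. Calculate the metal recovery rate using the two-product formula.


94.572%

Using the two-product formula:
R = 100 * c * (f - t) / (f * (c - t))
Numerator = 100 * 38.84 * (2.91 - 0.17)
= 100 * 38.84 * 2.74
= 10642.16
Denominator = 2.91 * (38.84 - 0.17)
= 2.91 * 38.67
= 112.5297
R = 10642.16 / 112.5297
= 94.572%


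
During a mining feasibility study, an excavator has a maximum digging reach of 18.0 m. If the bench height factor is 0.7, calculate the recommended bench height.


12.6 m

Bench height = reach * factor
= 18.0 * 0.7
= 12.6 m


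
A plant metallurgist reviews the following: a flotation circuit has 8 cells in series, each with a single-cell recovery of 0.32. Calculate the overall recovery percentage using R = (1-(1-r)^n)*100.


95.4284%

Complement of single-cell recovery:
1 - r = 1 - 0.32 = 0.68
Raise to power n:
(1 - r)^8 = 0.68^8 = 0.04571632397
Overall recovery:
R = (1 - 0.04571632397) * 100
= 95.4284%


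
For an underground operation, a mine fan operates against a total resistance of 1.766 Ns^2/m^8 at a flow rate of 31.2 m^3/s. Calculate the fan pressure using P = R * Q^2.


1719.095 Pa

Compute Q^2:
Q^2 = 31.2^2 = 973.44
Compute pressure:
P = R * Q^2 = 1.766 * 973.44
= 1719.095 Pa


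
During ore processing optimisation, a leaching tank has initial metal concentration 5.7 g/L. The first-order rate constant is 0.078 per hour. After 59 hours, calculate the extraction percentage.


Compute the exponent:
-k * t = -0.078 * 59 = -4.602
Remaining concentration:
C = 5.7 * exp(-4.602)
= 5.7 * 0.01003175216
= 0.05718098733 g/L
Extracted = 5.7 - 0.05718098733 = 5.642819013 g/L
Extraction % = 5.642819013 / 5.7 * 100
= 98.9968%

98.9968%


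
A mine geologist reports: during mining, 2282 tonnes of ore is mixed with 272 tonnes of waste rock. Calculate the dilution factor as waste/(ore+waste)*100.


10.65%

Total material = ore + waste
= 2282 + 272 = 2554 tonnes
Dilution = waste / total * 100
= 272 / 2554 * 100
= 0.1064996085 * 100
= 10.65%


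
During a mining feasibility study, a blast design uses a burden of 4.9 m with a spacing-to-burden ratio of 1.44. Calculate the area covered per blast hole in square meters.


First, find the spacing:
Spacing = burden * ratio = 4.9 * 1.44
= 7.056 m
Then, calculate the area:
Area = burden * spacing = 4.9 * 7.056
= 34.5744 m^2

34.5744 m^2


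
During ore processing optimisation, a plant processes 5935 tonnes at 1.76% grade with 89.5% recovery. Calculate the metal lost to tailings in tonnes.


Total metal in feed:
= 5935 * 1.76 / 100 = 104.456 tonnes
Metal recovered:
= 104.456 * 89.5 / 100 = 93.48812 tonnes
Metal lost to tailings:
= 104.456 - 93.48812
= 10.9679 tonnes

10.9679 tonnes


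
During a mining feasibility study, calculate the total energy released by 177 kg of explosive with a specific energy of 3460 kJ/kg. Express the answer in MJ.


612.42 MJ

Energy = mass * specific_energy / 1000
= 177 * 3460 / 1000
= 612420 / 1000
= 612.42 MJ


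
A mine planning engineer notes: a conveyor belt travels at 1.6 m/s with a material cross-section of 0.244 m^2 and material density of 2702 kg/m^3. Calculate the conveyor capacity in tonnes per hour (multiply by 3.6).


Volumetric flow = speed * area
= 1.6 * 0.244 = 0.3904 m^3/s
Mass flow = volumetric * density
= 0.3904 * 2702 = 1054.8608 kg/s
Convert to t/h: multiply by 3.6
Capacity = 1054.8608 * 3.6
= 3797.4989 t/h

3797.4989 t/h


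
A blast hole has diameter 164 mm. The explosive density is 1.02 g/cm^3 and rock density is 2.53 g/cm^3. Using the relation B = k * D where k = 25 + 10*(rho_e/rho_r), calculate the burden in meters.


First, compute k:
rho_e / rho_r = 1.02 / 2.53 = 0.4031620553
k = 25 + 10 * 0.4031620553 = 29.03162055
Then, compute burden:
B = k * D / 1000 = 29.03162055 * 164 / 1000
= 4761.185771 / 1000
= 4.7612 m

4.7612 m


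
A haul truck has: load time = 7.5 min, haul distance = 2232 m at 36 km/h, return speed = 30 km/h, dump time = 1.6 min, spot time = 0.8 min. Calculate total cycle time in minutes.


18.084 min

Convert haul speed to m/min: 36 * 1000/60 = 600 m/min
Haul time = 2232 / 600 = 3.72 min
Convert return speed to m/min: 30 * 1000/60 = 500 m/min
Return time = 2232 / 500 = 4.464 min
Total cycle time:
= 7.5 + 3.72 + 1.6 + 4.464 + 0.8
= 18.084 min


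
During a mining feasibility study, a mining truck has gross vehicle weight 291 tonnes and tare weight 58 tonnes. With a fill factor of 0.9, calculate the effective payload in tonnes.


209.7 tonnes

Maximum payload = gross - tare
= 291 - 58 = 233 tonnes
Effective payload = max payload * fill factor
= 233 * 0.9
= 209.7 tonnes


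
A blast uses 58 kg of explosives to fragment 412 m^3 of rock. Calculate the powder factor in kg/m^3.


Powder factor = explosive mass / rock volume
= 58 / 412
= 0.1408 kg/m^3

0.1408 kg/m^3


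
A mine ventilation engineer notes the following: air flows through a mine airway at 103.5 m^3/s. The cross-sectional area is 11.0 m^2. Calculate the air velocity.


Velocity = flow rate / cross-sectional area
= 103.5 / 11.0
= 9.4091 m/s

9.4091 m/s


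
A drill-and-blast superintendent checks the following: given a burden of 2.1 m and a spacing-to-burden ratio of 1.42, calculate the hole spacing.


Spacing = burden * ratio
= 2.1 * 1.42
= 2.982 m

2.982 m


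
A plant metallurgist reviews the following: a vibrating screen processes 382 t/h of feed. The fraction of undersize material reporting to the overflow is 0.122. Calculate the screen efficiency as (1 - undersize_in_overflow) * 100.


87.8%

Screen efficiency = (1 - fraction of undersize in overflow) * 100
= (1 - 0.122) * 100
= 0.878 * 100
= 87.8%


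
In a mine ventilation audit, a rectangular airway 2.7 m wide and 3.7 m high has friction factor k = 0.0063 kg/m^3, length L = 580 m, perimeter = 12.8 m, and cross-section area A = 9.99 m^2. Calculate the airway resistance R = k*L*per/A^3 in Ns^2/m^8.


Compute the numerator:
k * L * per = 0.0063 * 580 * 12.8
= 46.7712
Compute the denominator:
A^3 = 9.99^3 = 997.002999
Resistance:
R = 46.7712 / 997.002999
= 0.0469 Ns^2/m^8

0.0469 Ns^2/m^8


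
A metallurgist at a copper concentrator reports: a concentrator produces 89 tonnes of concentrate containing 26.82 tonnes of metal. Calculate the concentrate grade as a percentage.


Grade = (metal in concentrate / concentrate mass) * 100
= (26.82 / 89) * 100
= 0.3013483146 * 100
= 30.1348%

30.1348%


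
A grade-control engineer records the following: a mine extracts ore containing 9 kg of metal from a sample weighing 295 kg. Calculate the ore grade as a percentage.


Ore grade = (metal mass / ore mass) * 100
= (9 / 295) * 100
= 0.03050847458 * 100
= 3.0508%

3.0508%


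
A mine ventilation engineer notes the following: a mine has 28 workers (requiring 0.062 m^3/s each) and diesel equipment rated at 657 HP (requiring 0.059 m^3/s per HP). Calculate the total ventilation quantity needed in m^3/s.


Airflow for workers:
Q_people = 28 * 0.062 = 1.736 m^3/s
Airflow for diesel equipment:
Q_diesel = 657 * 0.059 = 38.763 m^3/s
Total ventilation:
Q_total = 1.736 + 38.763
= 40.499 m^3/s

40.499 m^3/s


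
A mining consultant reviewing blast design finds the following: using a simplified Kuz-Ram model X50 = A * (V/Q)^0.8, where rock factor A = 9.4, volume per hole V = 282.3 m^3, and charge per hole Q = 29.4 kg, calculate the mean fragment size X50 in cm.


Compute V/Q:
V/Q = 282.3 / 29.4 = 9.602040816
Raise to the power 0.8:
(V/Q)^0.8 = 9.602040816^0.8 = 6.107884813
Multiply by A:
X50 = 9.4 * 6.107884813
= 57.4141 cm

57.4141 cm


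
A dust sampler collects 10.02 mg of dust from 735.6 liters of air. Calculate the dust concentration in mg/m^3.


13.6215 mg/m^3

Convert liters to m^3: 1 m^3 = 1000 L
Concentration = mass / volume * 1000
= 10.02 / 735.6 * 1000
= 0.01362153344 * 1000
= 13.6215 mg/m^3


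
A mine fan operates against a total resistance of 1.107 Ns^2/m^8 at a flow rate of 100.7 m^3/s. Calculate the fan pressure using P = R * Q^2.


Compute Q^2:
Q^2 = 100.7^2 = 10140.49
Compute pressure:
P = R * Q^2 = 1.107 * 10140.49
= 11225.5224 Pa

11225.5224 Pa


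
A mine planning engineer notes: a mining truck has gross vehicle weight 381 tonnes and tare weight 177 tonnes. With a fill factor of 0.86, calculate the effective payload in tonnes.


Maximum payload = gross - tare
= 381 - 177 = 204 tonnes
Effective payload = max payload * fill factor
= 204 * 0.86
= 175.44 tonnes

175.44 tonnes


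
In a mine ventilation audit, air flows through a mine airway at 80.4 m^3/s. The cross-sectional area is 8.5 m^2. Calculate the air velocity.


9.4588 m/s

Velocity = flow rate / cross-sectional area
= 80.4 / 8.5
= 9.4588 m/s


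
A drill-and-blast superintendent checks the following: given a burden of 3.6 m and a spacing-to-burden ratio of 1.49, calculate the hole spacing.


Spacing = burden * ratio
= 3.6 * 1.49
= 5.364 m

5.364 m


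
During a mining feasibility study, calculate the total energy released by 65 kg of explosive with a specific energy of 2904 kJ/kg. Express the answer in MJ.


188.76 MJ

Energy = mass * specific_energy / 1000
= 65 * 2904 / 1000
= 188760 / 1000
= 188.76 MJ


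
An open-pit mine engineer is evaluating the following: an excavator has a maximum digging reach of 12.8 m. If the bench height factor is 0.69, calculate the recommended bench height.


Bench height = reach * factor
= 12.8 * 0.69
= 8.832 m

8.832 m


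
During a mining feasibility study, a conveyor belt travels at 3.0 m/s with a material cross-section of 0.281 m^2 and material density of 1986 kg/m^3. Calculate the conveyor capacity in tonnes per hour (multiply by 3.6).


6027.1128 t/h

Volumetric flow = speed * area
= 3.0 * 0.281 = 0.843 m^3/s
Mass flow = volumetric * density
= 0.843 * 1986 = 1674.198 kg/s
Convert to t/h: multiply by 3.6
Capacity = 1674.198 * 3.6
= 6027.1128 t/h


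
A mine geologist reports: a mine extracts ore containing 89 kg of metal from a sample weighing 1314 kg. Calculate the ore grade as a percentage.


6.7732%

Ore grade = (metal mass / ore mass) * 100
= (89 / 1314) * 100
= 0.06773211568 * 100
= 6.7732%


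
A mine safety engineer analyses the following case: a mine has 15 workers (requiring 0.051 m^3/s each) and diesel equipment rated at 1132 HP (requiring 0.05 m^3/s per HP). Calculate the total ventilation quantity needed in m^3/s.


Airflow for workers:
Q_people = 15 * 0.051 = 0.765 m^3/s
Airflow for diesel equipment:
Q_diesel = 1132 * 0.05 = 56.6 m^3/s
Total ventilation:
Q_total = 0.765 + 56.6
= 57.365 m^3/s

57.365 m^3/s


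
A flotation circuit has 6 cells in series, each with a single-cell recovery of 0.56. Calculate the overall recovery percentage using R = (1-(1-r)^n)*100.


99.2744%

Complement of single-cell recovery:
1 - r = 1 - 0.56 = 0.44
Raise to power n:
(1 - r)^6 = 0.44^6 = 0.007256313856
Overall recovery:
R = (1 - 0.007256313856) * 100
= 99.2744%


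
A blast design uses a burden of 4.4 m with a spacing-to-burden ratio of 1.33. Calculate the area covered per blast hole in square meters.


25.7488 m^2

First, find the spacing:
Spacing = burden * ratio = 4.4 * 1.33
= 5.852 m
Then, calculate the area:
Area = burden * spacing = 4.4 * 5.852
= 25.7488 m^2


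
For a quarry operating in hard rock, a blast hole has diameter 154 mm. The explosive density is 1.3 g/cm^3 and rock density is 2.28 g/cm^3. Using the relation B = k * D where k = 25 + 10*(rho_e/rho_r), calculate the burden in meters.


First, compute k:
rho_e / rho_r = 1.3 / 2.28 = 0.5701754386
k = 25 + 10 * 0.5701754386 = 30.70175439
Then, compute burden:
B = k * D / 1000 = 30.70175439 * 154 / 1000
= 4728.070175 / 1000
= 4.7281 m

4.7281 m


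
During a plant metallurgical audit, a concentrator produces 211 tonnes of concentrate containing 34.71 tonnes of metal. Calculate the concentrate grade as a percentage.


16.4502%

Grade = (metal in concentrate / concentrate mass) * 100
= (34.71 / 211) * 100
= 0.1645023697 * 100
= 16.4502%


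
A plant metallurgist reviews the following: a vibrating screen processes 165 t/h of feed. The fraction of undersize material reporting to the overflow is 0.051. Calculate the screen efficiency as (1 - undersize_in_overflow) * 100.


94.9%

Screen efficiency = (1 - fraction of undersize in overflow) * 100
= (1 - 0.051) * 100
= 0.949 * 100
= 94.9%


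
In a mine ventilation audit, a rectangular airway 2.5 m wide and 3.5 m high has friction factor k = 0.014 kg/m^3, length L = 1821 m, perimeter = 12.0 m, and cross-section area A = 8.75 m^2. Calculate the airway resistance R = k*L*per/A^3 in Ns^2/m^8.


Compute the numerator:
k * L * per = 0.014 * 1821 * 12.0
= 305.928
Compute the denominator:
A^3 = 8.75^3 = 669.921875
Resistance:
R = 305.928 / 669.921875
= 0.4567 Ns^2/m^8

0.4567 Ns^2/m^8


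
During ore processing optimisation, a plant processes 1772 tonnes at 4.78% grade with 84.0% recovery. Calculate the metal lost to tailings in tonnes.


Total metal in feed:
= 1772 * 4.78 / 100 = 84.7016 tonnes
Metal recovered:
= 84.7016 * 84.0 / 100 = 71.149344 tonnes
Metal lost to tailings:
= 84.7016 - 71.149344
= 13.5523 tonnes

13.5523 tonnes


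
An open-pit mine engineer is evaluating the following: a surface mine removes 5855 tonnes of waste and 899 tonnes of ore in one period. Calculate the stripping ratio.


6.5128

Stripping ratio = waste tonnage / ore tonnage
= 5855 / 899
= 6.5128


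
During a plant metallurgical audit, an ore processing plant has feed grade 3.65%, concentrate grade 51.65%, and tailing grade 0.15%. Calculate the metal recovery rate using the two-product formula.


Using the two-product formula:
R = 100 * c * (f - t) / (f * (c - t))
Numerator = 100 * 51.65 * (3.65 - 0.15)
= 100 * 51.65 * 3.5
= 18077.5
Denominator = 3.65 * (51.65 - 0.15)
= 3.65 * 51.5
= 187.975
R = 18077.5 / 187.975
= 96.1697%

96.1697%


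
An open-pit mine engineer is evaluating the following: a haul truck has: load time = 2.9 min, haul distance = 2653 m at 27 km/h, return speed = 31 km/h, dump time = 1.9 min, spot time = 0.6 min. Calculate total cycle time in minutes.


Convert haul speed to m/min: 27 * 1000/60 = 450 m/min
Haul time = 2653 / 450 = 5.895555556 min
Convert return speed to m/min: 31 * 1000/60 = 516.6666667 m/min
Return time = 2653 / 516.6666667 = 5.13483871 min
Total cycle time:
= 2.9 + 5.895555556 + 1.9 + 5.13483871 + 0.6
= 16.4304 min

16.4304 min


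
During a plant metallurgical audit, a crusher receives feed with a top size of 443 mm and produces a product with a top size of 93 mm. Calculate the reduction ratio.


4.7634

Reduction ratio = feed size / product size
= 443 / 93
= 4.7634


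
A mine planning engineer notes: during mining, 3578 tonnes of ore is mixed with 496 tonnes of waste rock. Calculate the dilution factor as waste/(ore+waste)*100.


Total material = ore + waste
= 3578 + 496 = 4074 tonnes
Dilution = waste / total * 100
= 496 / 4074 * 100
= 0.1217476681 * 100
= 12.1748%

12.1748%


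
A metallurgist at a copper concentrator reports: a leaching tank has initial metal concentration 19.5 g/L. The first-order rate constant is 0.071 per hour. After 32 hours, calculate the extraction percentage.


89.6894%

Compute the exponent:
-k * t = -0.071 * 32 = -2.272
Remaining concentration:
C = 19.5 * exp(-2.272)
= 19.5 * 0.1031057622
= 2.010562363 g/L
Extracted = 19.5 - 2.010562363 = 17.48943764 g/L
Extraction % = 17.48943764 / 19.5 * 100
= 89.6894%


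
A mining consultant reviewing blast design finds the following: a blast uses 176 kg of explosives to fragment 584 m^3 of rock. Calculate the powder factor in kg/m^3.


Powder factor = explosive mass / rock volume
= 176 / 584
= 0.3014 kg/m^3

0.3014 kg/m^3


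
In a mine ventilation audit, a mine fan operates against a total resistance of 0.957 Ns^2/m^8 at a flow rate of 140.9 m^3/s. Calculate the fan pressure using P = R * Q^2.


Compute Q^2:
Q^2 = 140.9^2 = 19852.81
Compute pressure:
P = R * Q^2 = 0.957 * 19852.81
= 18999.1392 Pa

18999.1392 Pa


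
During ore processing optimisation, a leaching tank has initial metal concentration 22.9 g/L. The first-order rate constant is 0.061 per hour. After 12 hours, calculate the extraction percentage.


51.9054%

Compute the exponent:
-k * t = -0.061 * 12 = -0.732
Remaining concentration:
C = 22.9 * exp(-0.732)
= 22.9 * 0.4809461353
= 11.0136665 g/L
Extracted = 22.9 - 11.0136665 = 11.8863335 g/L
Extraction % = 11.8863335 / 22.9 * 100
= 51.9054%


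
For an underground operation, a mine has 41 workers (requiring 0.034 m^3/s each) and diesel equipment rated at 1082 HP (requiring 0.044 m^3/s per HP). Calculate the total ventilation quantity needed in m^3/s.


Airflow for workers:
Q_people = 41 * 0.034 = 1.394 m^3/s
Airflow for diesel equipment:
Q_diesel = 1082 * 0.044 = 47.608 m^3/s
Total ventilation:
Q_total = 1.394 + 47.608
= 49.002 m^3/s

49.002 m^3/s


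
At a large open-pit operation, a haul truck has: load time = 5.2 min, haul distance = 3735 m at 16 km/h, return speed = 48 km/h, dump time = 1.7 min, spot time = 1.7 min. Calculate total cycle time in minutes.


Convert haul speed to m/min: 16 * 1000/60 = 266.6666667 m/min
Haul time = 3735 / 266.6666667 = 14.00625 min
Convert return speed to m/min: 48 * 1000/60 = 800 m/min
Return time = 3735 / 800 = 4.66875 min
Total cycle time:
= 5.2 + 14.00625 + 1.7 + 4.66875 + 1.7
= 27.275 min

27.275 min


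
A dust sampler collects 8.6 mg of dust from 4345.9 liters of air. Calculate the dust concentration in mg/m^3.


1.9789 mg/m^3

Convert liters to m^3: 1 m^3 = 1000 L
Concentration = mass / volume * 1000
= 8.6 / 4345.9 * 1000
= 0.001978876642 * 1000
= 1.9789 mg/m^3


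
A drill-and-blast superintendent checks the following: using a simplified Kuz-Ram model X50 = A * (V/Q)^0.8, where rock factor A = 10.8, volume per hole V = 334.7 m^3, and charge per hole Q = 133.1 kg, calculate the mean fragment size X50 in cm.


22.5843 cm

Compute V/Q:
V/Q = 334.7 / 133.1 = 2.514650639
Raise to the power 0.8:
(V/Q)^0.8 = 2.514650639^0.8 = 2.091135262
Multiply by A:
X50 = 10.8 * 2.091135262
= 22.5843 cm


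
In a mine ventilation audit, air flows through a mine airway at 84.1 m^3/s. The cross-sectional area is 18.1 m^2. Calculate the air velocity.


4.6464 m/s

Velocity = flow rate / cross-sectional area
= 84.1 / 18.1
= 4.6464 m/s


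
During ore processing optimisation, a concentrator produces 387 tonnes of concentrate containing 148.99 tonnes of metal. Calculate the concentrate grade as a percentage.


Grade = (metal in concentrate / concentrate mass) * 100
= (148.99 / 387) * 100
= 0.3849870801 * 100
= 38.4987%

38.4987%


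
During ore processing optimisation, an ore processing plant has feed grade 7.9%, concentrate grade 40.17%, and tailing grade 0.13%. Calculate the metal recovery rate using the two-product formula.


Using the two-product formula:
R = 100 * c * (f - t) / (f * (c - t))
Numerator = 100 * 40.17 * (7.9 - 0.13)
= 100 * 40.17 * 7.77
= 31212.09
Denominator = 7.9 * (40.17 - 0.13)
= 7.9 * 40.04
= 316.316
R = 31212.09 / 316.316
= 98.6738%

98.6738%


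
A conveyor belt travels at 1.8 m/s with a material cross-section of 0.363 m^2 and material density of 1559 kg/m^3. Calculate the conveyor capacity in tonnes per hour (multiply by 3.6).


Volumetric flow = speed * area
= 1.8 * 0.363 = 0.6534 m^3/s
Mass flow = volumetric * density
= 0.6534 * 1559 = 1018.6506 kg/s
Convert to t/h: multiply by 3.6
Capacity = 1018.6506 * 3.6
= 3667.1422 t/h

3667.1422 t/h


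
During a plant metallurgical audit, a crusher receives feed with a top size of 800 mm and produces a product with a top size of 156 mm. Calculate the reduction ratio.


5.1282

Reduction ratio = feed size / product size
= 800 / 156
= 5.1282


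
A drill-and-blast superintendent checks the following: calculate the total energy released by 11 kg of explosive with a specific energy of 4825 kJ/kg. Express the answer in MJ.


53.075 MJ

Energy = mass * specific_energy / 1000
= 11 * 4825 / 1000
= 53075 / 1000
= 53.075 MJ


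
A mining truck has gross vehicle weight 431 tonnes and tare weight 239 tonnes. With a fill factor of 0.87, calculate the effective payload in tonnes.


Maximum payload = gross - tare
= 431 - 239 = 192 tonnes
Effective payload = max payload * fill factor
= 192 * 0.87
= 167.04 tonnes

167.04 tonnes


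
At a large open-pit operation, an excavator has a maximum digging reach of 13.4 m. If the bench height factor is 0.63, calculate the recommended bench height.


Bench height = reach * factor
= 13.4 * 0.63
= 8.442 m

8.442 m


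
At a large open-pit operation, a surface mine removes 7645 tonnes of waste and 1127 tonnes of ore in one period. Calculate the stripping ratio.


6.7835

Stripping ratio = waste tonnage / ore tonnage
= 7645 / 1127
= 6.7835


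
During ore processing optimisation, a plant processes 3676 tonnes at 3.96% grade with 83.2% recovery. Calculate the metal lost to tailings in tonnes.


24.4557 tonnes

Total metal in feed:
= 3676 * 3.96 / 100 = 145.5696 tonnes
Metal recovered:
= 145.5696 * 83.2 / 100 = 121.1139072 tonnes
Metal lost to tailings:
= 145.5696 - 121.1139072
= 24.4557 tonnes


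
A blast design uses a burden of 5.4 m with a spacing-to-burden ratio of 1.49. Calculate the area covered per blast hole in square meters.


First, find the spacing:
Spacing = burden * ratio = 5.4 * 1.49
= 8.046 m
Then, calculate the area:
Area = burden * spacing = 5.4 * 8.046
= 43.4484 m^2

43.4484 m^2


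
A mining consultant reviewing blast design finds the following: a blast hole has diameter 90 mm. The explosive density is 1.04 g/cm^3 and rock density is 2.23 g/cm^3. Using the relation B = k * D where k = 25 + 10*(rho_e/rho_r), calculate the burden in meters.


2.6697 m

First, compute k:
rho_e / rho_r = 1.04 / 2.23 = 0.466367713
k = 25 + 10 * 0.466367713 = 29.66367713
Then, compute burden:
B = k * D / 1000 = 29.66367713 * 90 / 1000
= 2669.730942 / 1000
= 2.6697 m


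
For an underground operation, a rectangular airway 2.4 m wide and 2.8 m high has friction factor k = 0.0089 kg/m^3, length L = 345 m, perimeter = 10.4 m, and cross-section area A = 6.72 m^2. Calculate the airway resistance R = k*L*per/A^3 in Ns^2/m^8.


Compute the numerator:
k * L * per = 0.0089 * 345 * 10.4
= 31.9332
Compute the denominator:
A^3 = 6.72^3 = 303.464448
Resistance:
R = 31.9332 / 303.464448
= 0.1052 Ns^2/m^8

0.1052 Ns^2/m^8


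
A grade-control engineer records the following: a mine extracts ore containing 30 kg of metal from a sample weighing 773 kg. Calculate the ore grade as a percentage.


3.881%

Ore grade = (metal mass / ore mass) * 100
= (30 / 773) * 100
= 0.03880983182 * 100
= 3.881%


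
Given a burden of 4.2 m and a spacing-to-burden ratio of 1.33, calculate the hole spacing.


5.586 m

Spacing = burden * ratio
= 4.2 * 1.33
= 5.586 m


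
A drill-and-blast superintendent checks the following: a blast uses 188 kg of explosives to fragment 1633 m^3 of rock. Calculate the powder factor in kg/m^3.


Powder factor = explosive mass / rock volume
= 188 / 1633
= 0.1151 kg/m^3

0.1151 kg/m^3


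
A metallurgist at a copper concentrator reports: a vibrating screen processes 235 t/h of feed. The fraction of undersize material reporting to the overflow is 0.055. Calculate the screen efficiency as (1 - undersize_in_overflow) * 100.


94.5%

Screen efficiency = (1 - fraction of undersize in overflow) * 100
= (1 - 0.055) * 100
= 0.945 * 100
= 94.5%


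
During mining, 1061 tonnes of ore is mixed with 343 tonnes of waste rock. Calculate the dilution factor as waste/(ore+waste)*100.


Total material = ore + waste
= 1061 + 343 = 1404 tonnes
Dilution = waste / total * 100
= 343 / 1404 * 100
= 0.2443019943 * 100
= 24.4302%

24.4302%


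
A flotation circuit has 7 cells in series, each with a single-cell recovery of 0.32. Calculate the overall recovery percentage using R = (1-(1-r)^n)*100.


Complement of single-cell recovery:
1 - r = 1 - 0.32 = 0.68
Raise to power n:
(1 - r)^7 = 0.68^7 = 0.06722988818
Overall recovery:
R = (1 - 0.06722988818) * 100
= 93.277%

93.277%


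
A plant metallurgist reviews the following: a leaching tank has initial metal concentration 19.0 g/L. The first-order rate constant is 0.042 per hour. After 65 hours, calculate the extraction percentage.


Compute the exponent:
-k * t = -0.042 * 65 = -2.73
Remaining concentration:
C = 19.0 * exp(-2.73)
= 19.0 * 0.06521928967
= 1.239166504 g/L
Extracted = 19.0 - 1.239166504 = 17.7608335 g/L
Extraction % = 17.7608335 / 19.0 * 100
= 93.4781%

93.4781%


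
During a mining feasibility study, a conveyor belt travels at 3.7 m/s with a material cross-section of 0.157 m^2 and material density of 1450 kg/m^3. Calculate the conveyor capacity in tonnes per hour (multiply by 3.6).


Volumetric flow = speed * area
= 3.7 * 0.157 = 0.5809 m^3/s
Mass flow = volumetric * density
= 0.5809 * 1450 = 842.305 kg/s
Convert to t/h: multiply by 3.6
Capacity = 842.305 * 3.6
= 3032.298 t/h

3032.298 t/h


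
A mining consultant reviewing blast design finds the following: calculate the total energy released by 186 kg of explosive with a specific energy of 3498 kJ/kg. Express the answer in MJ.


Energy = mass * specific_energy / 1000
= 186 * 3498 / 1000
= 650628 / 1000
= 650.628 MJ

650.628 MJ


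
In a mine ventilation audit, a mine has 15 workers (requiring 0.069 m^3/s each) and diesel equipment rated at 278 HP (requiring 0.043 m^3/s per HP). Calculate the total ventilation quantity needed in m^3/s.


12.989 m^3/s

Airflow for workers:
Q_people = 15 * 0.069 = 1.035 m^3/s
Airflow for diesel equipment:
Q_diesel = 278 * 0.043 = 11.954 m^3/s
Total ventilation:
Q_total = 1.035 + 11.954
= 12.989 m^3/s


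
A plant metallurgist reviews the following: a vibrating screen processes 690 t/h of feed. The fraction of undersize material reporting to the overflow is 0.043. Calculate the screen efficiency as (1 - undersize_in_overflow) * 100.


95.7%

Screen efficiency = (1 - fraction of undersize in overflow) * 100
= (1 - 0.043) * 100
= 0.957 * 100
= 95.7%


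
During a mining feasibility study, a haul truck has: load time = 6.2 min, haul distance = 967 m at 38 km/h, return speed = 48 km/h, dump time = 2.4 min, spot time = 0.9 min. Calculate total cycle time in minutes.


Convert haul speed to m/min: 38 * 1000/60 = 633.3333333 m/min
Haul time = 967 / 633.3333333 = 1.526842105 min
Convert return speed to m/min: 48 * 1000/60 = 800 m/min
Return time = 967 / 800 = 1.20875 min
Total cycle time:
= 6.2 + 1.526842105 + 2.4 + 1.20875 + 0.9
= 12.2356 min

12.2356 min


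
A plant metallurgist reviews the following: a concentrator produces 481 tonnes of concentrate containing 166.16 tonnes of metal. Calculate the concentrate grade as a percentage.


Grade = (metal in concentrate / concentrate mass) * 100
= (166.16 / 481) * 100
= 0.3454469854 * 100
= 34.5447%

34.5447%


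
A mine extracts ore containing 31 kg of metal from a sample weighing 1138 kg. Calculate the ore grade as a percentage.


Ore grade = (metal mass / ore mass) * 100
= (31 / 1138) * 100
= 0.02724077329 * 100
= 2.7241%

2.7241%


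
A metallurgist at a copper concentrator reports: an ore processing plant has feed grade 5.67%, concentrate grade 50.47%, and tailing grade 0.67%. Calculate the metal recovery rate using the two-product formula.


89.3698%

Using the two-product formula:
R = 100 * c * (f - t) / (f * (c - t))
Numerator = 100 * 50.47 * (5.67 - 0.67)
= 100 * 50.47 * 5.0
= 25235.0
Denominator = 5.67 * (50.47 - 0.67)
= 5.67 * 49.8
= 282.366
R = 25235.0 / 282.366
= 89.3698%


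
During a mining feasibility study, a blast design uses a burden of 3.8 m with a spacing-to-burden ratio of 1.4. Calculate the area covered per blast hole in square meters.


20.216 m^2

First, find the spacing:
Spacing = burden * ratio = 3.8 * 1.4
= 5.32 m
Then, calculate the area:
Area = burden * spacing = 3.8 * 5.32
= 20.216 m^2


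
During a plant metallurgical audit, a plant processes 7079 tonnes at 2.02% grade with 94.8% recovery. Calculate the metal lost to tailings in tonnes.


7.4358 tonnes

Total metal in feed:
= 7079 * 2.02 / 100 = 142.9958 tonnes
Metal recovered:
= 142.9958 * 94.8 / 100 = 135.5600184 tonnes
Metal lost to tailings:
= 142.9958 - 135.5600184
= 7.4358 tonnes


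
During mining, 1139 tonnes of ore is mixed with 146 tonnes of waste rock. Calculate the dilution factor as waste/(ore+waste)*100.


Total material = ore + waste
= 1139 + 146 = 1285 tonnes
Dilution = waste / total * 100
= 146 / 1285 * 100
= 0.113618677 * 100
= 11.3619%

11.3619%


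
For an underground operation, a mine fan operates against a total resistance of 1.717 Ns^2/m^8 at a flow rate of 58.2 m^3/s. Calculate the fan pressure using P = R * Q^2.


Compute Q^2:
Q^2 = 58.2^2 = 3387.24
Compute pressure:
P = R * Q^2 = 1.717 * 3387.24
= 5815.8911 Pa

5815.8911 Pa


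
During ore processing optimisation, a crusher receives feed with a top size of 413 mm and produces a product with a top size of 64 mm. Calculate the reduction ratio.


6.4531

Reduction ratio = feed size / product size
= 413 / 64
= 6.4531


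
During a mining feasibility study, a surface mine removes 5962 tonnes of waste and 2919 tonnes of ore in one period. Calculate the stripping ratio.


2.0425

Stripping ratio = waste tonnage / ore tonnage
= 5962 / 2919
= 2.0425


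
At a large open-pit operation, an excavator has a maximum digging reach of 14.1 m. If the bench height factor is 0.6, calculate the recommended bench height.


Bench height = reach * factor
= 14.1 * 0.6
= 8.46 m

8.46 m


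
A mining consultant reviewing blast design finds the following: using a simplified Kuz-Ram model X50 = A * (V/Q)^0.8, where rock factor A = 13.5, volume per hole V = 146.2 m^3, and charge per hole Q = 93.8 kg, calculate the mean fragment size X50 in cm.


19.2544 cm

Compute V/Q:
V/Q = 146.2 / 93.8 = 1.558635394
Raise to the power 0.8:
(V/Q)^0.8 = 1.558635394^0.8 = 1.426249901
Multiply by A:
X50 = 13.5 * 1.426249901
= 19.2544 cm


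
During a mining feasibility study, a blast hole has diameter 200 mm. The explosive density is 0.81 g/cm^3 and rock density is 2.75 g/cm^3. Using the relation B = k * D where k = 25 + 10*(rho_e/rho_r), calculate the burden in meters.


First, compute k:
rho_e / rho_r = 0.81 / 2.75 = 0.2945454545
k = 25 + 10 * 0.2945454545 = 27.94545455
Then, compute burden:
B = k * D / 1000 = 27.94545455 * 200 / 1000
= 5589.090909 / 1000
= 5.5891 m

5.5891 m


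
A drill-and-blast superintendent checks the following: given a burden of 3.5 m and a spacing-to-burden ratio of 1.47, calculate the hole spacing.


Spacing = burden * ratio
= 3.5 * 1.47
= 5.145 m

5.145 m


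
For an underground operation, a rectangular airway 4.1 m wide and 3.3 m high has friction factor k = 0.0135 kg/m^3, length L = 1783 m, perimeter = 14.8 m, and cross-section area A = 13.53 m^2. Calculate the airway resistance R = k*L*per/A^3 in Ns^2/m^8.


0.1438 Ns^2/m^8

Compute the numerator:
k * L * per = 0.0135 * 1783 * 14.8
= 356.2434
Compute the denominator:
A^3 = 13.53^3 = 2476.813977
Resistance:
R = 356.2434 / 2476.813977
= 0.1438 Ns^2/m^8


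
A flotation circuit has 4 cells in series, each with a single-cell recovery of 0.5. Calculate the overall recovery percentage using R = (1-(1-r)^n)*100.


93.75%

Complement of single-cell recovery:
1 - r = 1 - 0.5 = 0.5
Raise to power n:
(1 - r)^4 = 0.5^4 = 0.0625
Overall recovery:
R = (1 - 0.0625) * 100
= 93.75%


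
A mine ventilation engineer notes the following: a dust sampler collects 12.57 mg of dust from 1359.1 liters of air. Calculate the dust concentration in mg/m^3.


Convert liters to m^3: 1 m^3 = 1000 L
Concentration = mass / volume * 1000
= 12.57 / 1359.1 * 1000
= 0.009248767567 * 1000
= 9.2488 mg/m^3

9.2488 mg/m^3


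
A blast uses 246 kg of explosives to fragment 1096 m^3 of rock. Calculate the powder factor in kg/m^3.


Powder factor = explosive mass / rock volume
= 246 / 1096
= 0.2245 kg/m^3

0.2245 kg/m^3


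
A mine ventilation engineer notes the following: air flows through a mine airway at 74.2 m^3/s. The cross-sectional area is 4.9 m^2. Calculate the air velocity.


Velocity = flow rate / cross-sectional area
= 74.2 / 4.9
= 15.1429 m/s

15.1429 m/s
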